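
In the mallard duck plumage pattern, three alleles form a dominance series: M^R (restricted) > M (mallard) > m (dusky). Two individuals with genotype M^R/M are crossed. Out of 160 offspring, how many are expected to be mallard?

Cross: M^R/M × M^R/M
Allele dominance: M^R > M > m
Offspring genotypes: 1 M^R/M^R, 2 M^R/M, 1 M/M
Phenotype counts: 3 restricted, 1 mallard
mallard: 1 out of 4 → fraction 1/4
Expected count = 1/4 × 160 = 40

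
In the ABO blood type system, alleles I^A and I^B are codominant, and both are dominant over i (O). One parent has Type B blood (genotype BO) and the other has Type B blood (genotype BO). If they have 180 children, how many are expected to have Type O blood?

Cross: BO × BO
Possible offspring genotypes: 1 BB, 2 BO, 1 OO
Blood type counts: 3 Type B, 1 Type O
Probability of Type O: 1/4
Expected count = 1/4 × 180 = 45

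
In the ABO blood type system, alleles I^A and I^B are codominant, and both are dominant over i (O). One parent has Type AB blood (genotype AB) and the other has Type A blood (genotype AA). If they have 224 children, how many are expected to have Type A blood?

Cross: AB × AA
Possible offspring genotypes: 2 AA, 2 AB
Blood type counts: 2 Type A, 2 Type AB
Probability of Type A: 2/4 = 1/2
Expected count = 1/2 × 224 = 112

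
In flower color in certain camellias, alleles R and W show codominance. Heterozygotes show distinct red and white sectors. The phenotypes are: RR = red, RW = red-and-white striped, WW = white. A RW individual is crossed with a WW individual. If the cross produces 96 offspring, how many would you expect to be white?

Punnett square for RW × WW:
Offspring genotypes: 2 RW, 2 WW
Phenotype counts: 2 red-and-white striped, 2 white
white: 2 out of 4 → fraction 1/2
Expected count = 1/2 × 96 = 48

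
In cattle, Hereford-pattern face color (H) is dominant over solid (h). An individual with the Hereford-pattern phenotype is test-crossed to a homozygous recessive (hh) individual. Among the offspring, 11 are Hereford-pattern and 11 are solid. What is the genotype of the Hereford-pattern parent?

Test cross: ? × hh
Offspring: 11 Hereford-pattern, 11 solid — approximately 1:1.
A 1:1 ratio in a test cross indicates the unknown parent is heterozygous (Hh).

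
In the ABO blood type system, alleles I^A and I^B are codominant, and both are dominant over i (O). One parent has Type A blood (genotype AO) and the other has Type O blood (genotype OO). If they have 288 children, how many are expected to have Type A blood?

Cross: AO × OO
Possible offspring genotypes: 2 AO, 2 OO
Blood type counts: 2 Type A, 2 Type O
Probability of Type A: 2/4 = 1/2
Expected count = 1/2 × 288 = 144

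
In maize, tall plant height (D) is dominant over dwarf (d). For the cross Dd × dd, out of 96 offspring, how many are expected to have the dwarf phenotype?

Punnett square for Dd × dd:
Offspring genotypes: 2 Dd, 2 dd
Total offspring: 4
Count with target: 2
Probability: 2/4 = 1/2
Expected count = 1/2 × 96 = 48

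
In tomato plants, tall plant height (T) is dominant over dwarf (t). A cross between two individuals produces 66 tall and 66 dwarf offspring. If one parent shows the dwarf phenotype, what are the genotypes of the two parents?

Observed offspring: 66 tall, 66 dwarf
The observed ratio simplifies to 1:1. One parent shows dwarf, so its genotype must be tt. A 1:1 offspring split requires the other parent to be heterozygous (Tt).
Parent genotypes: tt × Tt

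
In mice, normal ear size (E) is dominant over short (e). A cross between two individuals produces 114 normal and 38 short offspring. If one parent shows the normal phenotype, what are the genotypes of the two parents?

Observed offspring: 114 normal, 38 short
The observed ratio simplifies to 3:1. Short (ee) offspring appear, so each parent must contribute one e allele. The parent stated to show normal carries E, so it is Ee. The other parent is then either Ee or ee: Ee × ee would give a 1:1 split, whereas Ee × Ee gives 3:1 — matching the data. So both parents are heterozygous (Ee × Ee).
Parent genotypes: Ee × Ee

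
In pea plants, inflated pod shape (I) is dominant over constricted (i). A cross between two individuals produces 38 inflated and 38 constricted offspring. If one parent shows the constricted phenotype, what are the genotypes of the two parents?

Observed offspring: 38 inflated, 38 constricted
The observed ratio simplifies to 1:1. One parent shows constricted, so its genotype must be ii. A 1:1 offspring split requires the other parent to be heterozygous (Ii).
Parent genotypes: ii × Ii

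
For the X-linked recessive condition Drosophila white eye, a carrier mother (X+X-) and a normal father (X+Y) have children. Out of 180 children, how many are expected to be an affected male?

Cross: X+X- × X+Y
Offspring: 1 X+X+, 1 X+Y, 1 X+X-, 1 X-Y
Probability of an affected male: 1/4
Expected count = 1/4 × 180 = 45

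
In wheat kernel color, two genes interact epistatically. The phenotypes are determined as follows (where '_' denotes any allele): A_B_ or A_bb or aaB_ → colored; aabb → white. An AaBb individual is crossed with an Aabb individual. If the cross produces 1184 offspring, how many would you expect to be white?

Cross: AaBb × Aabb — consider each gene separately:
A gene: Aa × Aa → 1 AA, 2 Aa, 1 aa → 3 A_ : 1 aa (out of 4)
B gene: Bb × bb → 2 Bb, 2 bb → 2 B_ : 2 bb (out of 4)
Genotype classes (out of 4 × 4 = 16): A_B_ = 3×2 = 6; A_bb = 3×2 = 6; aaB_ = 1×2 = 2; aabb = 1×2 = 2
Apply the phenotype rules: A_B_ (6) + A_bb (6) + aaB_ (2) → colored; aabb (2) → white
Phenotype counts (out of 16): 14 colored, 2 white
white: 2 out of 16 → fraction 1/8
Expected count = 1/8 × 1184 = 148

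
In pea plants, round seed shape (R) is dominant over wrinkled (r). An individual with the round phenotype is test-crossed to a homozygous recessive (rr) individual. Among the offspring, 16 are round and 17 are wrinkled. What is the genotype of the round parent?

Test cross: ? × rr
Offspring: 16 round, 17 wrinkled — approximately 1:1.
A 1:1 ratio in a test cross indicates the unknown parent is heterozygous (Rr).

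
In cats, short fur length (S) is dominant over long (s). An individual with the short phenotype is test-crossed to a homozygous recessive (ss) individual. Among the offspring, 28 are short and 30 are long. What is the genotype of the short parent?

Test cross: ? × ss
Offspring: 28 short, 30 long — approximately 1:1.
A 1:1 ratio in a test cross indicates the unknown parent is heterozygous (Ss).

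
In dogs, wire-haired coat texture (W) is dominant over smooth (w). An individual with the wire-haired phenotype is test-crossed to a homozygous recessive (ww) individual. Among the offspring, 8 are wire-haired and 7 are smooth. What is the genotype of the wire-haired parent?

Test cross: ? × ww
Offspring: 8 wire-haired, 7 smooth — approximately 1:1.
A 1:1 ratio in a test cross indicates the unknown parent is heterozygous (Ww).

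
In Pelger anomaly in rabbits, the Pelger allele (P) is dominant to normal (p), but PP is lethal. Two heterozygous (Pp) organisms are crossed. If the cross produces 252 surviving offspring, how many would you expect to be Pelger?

Cross: Pp × Pp
Punnett square offspring (before lethality): 1 PP, 2 Pp, 1 pp
The PP genotype is lethal (embryos die); surviving offspring: 2 Pp, 1 pp
Pelger: 2 out of 3 → fraction 2/3
Expected count = 2/3 × 252 = 168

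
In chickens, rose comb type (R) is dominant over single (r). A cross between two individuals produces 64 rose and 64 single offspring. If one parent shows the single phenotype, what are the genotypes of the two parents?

Observed offspring: 64 rose, 64 single
The observed ratio simplifies to 1:1. One parent shows single, so its genotype must be rr. A 1:1 offspring split requires the other parent to be heterozygous (Rr).
Parent genotypes: rr × Rr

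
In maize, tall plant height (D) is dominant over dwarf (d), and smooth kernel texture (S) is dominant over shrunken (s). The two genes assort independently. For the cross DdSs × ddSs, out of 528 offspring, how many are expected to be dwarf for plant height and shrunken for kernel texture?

Dihybrid cross DdSs × ddSs — consider each gene separately:
plant height: Dd × dd → 2 Dd, 2 dd → 2 D_ : 2 dd (out of 4)
kernel texture: Ss × Ss → 1 SS, 2 Ss, 1 ss → 3 S_ : 1 ss (out of 4)
Looking for: dwarf (dd) and shrunken (ss)
P(dwarf) = 2/4, P(shrunken) = 1/4
P(both) = 2/4 × 1/4 = 2/16 = 1/8
Expected count = 1/8 × 528 = 66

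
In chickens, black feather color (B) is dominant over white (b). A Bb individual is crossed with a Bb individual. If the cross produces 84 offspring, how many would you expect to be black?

Punnett square for Bb × Bb:
Offspring genotypes: 1 BB, 2 Bb, 1 bb
black: 3, white: 1
black: 3 out of 4 → fraction 3/4
Expected count = 3/4 × 84 = 63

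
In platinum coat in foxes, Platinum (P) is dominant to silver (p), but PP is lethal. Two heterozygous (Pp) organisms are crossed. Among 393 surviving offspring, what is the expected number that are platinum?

Cross: Pp × Pp
Punnett square offspring (before lethality): 1 PP, 2 Pp, 1 pp
The PP genotype is lethal (embryos die); surviving offspring: 2 Pp, 1 pp
platinum: 2 out of 3 → fraction 2/3
Expected count = 2/3 × 393 = 262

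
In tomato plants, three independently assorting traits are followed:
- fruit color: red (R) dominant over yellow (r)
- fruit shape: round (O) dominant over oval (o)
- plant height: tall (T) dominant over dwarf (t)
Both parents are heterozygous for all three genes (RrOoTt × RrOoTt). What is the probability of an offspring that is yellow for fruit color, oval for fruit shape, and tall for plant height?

Trihybrid cross: RrOoTt × RrOoTt
Each trait segregates independently with a 3:1 phenotypic ratio, so each gene contributes 3/4 (dominant) or 1/4 (recessive).
Target: yellow (fruit color), oval (fruit shape), tall (plant height)
Probability = product of independent per-trait probabilities
= 1/4 × 1/4 × 3/4 = 3/64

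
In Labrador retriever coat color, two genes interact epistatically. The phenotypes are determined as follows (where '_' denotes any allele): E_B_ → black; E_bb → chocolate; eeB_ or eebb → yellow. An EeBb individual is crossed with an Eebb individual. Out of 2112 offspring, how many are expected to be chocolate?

Cross: EeBb × Eebb — consider each gene separately:
E gene: Ee × Ee → 1 EE, 2 Ee, 1 ee → 3 E_ : 1 ee (out of 4)
B gene: Bb × bb → 2 Bb, 2 bb → 2 B_ : 2 bb (out of 4)
Genotype classes (out of 4 × 4 = 16): E_B_ = 3×2 = 6; E_bb = 3×2 = 6; eeB_ = 1×2 = 2; eebb = 1×2 = 2
Apply the phenotype rules: E_B_ (6) → black; E_bb (6) → chocolate; eeB_ (2) + eebb (2) → yellow
Phenotype counts (out of 16): 6 black, 6 chocolate, 4 yellow
chocolate: 6 out of 16 → fraction 3/8
Expected count = 3/8 × 2112 = 792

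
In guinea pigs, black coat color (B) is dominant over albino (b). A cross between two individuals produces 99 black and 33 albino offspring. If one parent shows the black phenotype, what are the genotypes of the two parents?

Observed offspring: 99 black, 33 albino
The observed ratio simplifies to 3:1. Albino (bb) offspring appear, so each parent must contribute one b allele. The parent stated to show black carries B, so it is Bb. The other parent is then either Bb or bb: Bb × bb would give a 1:1 split, whereas Bb × Bb gives 3:1 — matching the data. So both parents are heterozygous (Bb × Bb).
Parent genotypes: Bb × Bb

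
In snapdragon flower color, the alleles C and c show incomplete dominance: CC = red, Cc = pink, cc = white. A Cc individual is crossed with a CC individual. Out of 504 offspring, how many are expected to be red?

Punnett square for Cc × CC:
Offspring genotypes: 2 CC, 2 Cc
Phenotype counts: 2 red, 2 pink
red: 2 out of 4 → fraction 1/2
Expected count = 1/2 × 504 = 252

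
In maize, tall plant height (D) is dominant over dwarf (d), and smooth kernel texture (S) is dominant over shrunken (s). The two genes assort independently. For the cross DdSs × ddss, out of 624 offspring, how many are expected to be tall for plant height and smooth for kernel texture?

Dihybrid cross DdSs × ddss — consider each gene separately:
plant height: Dd × dd → 2 Dd, 2 dd → 2 D_ : 2 dd (out of 4)
kernel texture: Ss × ss → 2 Ss, 2 ss → 2 S_ : 2 ss (out of 4)
Looking for: tall (D_) and smooth (S_)
P(tall) = 2/4, P(smooth) = 2/4
P(both) = 2/4 × 2/4 = 4/16 = 1/4
Expected count = 1/4 × 624 = 156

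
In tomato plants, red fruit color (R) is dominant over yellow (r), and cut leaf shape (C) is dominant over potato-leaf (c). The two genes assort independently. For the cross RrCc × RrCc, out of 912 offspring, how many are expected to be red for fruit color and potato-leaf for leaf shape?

Dihybrid cross RrCc × RrCc — consider each gene separately:
fruit color: Rr × Rr → 1 RR, 2 Rr, 1 rr → 3 R_ : 1 rr (out of 4)
leaf shape: Cc × Cc → 1 CC, 2 Cc, 1 cc → 3 C_ : 1 cc (out of 4)
Looking for: red (R_) and potato-leaf (cc)
P(red) = 3/4, P(potato-leaf) = 1/4
P(both) = 3/4 × 1/4 = 3/16
Expected count = 3/16 × 912 = 171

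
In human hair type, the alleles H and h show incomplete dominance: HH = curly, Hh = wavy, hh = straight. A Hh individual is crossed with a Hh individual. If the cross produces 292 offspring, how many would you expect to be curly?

Punnett square for Hh × Hh:
Offspring genotypes: 1 HH, 2 Hh, 1 hh
Phenotype counts: 1 curly, 2 wavy, 1 straight
curly: 1 out of 4 → fraction 1/4
Expected count = 1/4 × 292 = 73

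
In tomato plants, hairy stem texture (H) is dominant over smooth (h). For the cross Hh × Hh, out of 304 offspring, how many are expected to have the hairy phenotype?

Punnett square for Hh × Hh:
Offspring genotypes: 1 HH, 2 Hh, 1 hh
Total offspring: 4
Count with target: 3
Probability: 3/4
Expected count = 3/4 × 304 = 228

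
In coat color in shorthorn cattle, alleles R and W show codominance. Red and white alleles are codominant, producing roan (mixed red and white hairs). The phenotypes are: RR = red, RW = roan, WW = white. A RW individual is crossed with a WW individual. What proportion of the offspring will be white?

Punnett square for RW × WW:
Offspring genotypes: 2 RW, 2 WW
Phenotype counts: 2 roan, 2 white
white: 2 out of 4
Probability: 2/4 = 1/2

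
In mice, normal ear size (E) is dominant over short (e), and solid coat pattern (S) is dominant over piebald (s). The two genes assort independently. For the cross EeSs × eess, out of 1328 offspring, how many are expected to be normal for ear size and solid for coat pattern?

Dihybrid cross EeSs × eess — consider each gene separately:
ear size: Ee × ee → 2 Ee, 2 ee → 2 E_ : 2 ee (out of 4)
coat pattern: Ss × ss → 2 Ss, 2 ss → 2 S_ : 2 ss (out of 4)
Looking for: normal (E_) and solid (S_)
P(normal) = 2/4, P(solid) = 2/4
P(both) = 2/4 × 2/4 = 4/16 = 1/4
Expected count = 1/4 × 1328 = 332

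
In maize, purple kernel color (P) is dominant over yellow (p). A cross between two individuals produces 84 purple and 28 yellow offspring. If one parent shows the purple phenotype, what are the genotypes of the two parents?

Observed offspring: 84 purple, 28 yellow
The observed ratio simplifies to 3:1. Yellow (pp) offspring appear, so each parent must contribute one p allele. The parent stated to show purple carries P, so it is Pp. The other parent is then either Pp or pp: Pp × pp would give a 1:1 split, whereas Pp × Pp gives 3:1 — matching the data. So both parents are heterozygous (Pp × Pp).
Parent genotypes: Pp × Pp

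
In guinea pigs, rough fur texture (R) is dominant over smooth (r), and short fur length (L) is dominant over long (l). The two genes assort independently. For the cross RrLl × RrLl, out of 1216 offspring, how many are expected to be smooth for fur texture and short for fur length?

Dihybrid cross RrLl × RrLl — consider each gene separately:
fur texture: Rr × Rr → 1 RR, 2 Rr, 1 rr → 3 R_ : 1 rr (out of 4)
fur length: Ll × Ll → 1 LL, 2 Ll, 1 ll → 3 L_ : 1 ll (out of 4)
Looking for: smooth (rr) and short (L_)
P(smooth) = 1/4, P(short) = 3/4
P(both) = 1/4 × 3/4 = 3/16
Expected count = 3/16 × 1216 = 228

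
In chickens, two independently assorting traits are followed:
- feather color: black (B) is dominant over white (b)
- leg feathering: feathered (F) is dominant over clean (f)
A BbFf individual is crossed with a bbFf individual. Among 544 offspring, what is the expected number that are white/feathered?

Dihybrid cross BbFf × bbFf — consider each gene separately:
feather color: Bb × bb → 2 Bb, 2 bb → 2 B_ : 2 bb (out of 4)
leg feathering: Ff × Ff → 1 FF, 2 Ff, 1 ff → 3 F_ : 1 ff (out of 4)
Combine (counts out of 4 × 4 = 16): black/feathered (B_F_) = 2×3 = 6; black/clean (B_ff) = 2×1 = 2; white/feathered (bbF_) = 2×3 = 6; white/clean (bbff) = 2×1 = 2
Phenotype counts (out of 16): 6 black/feathered, 2 black/clean, 6 white/feathered, 2 white/clean
white/feathered: 6 out of 16 → fraction 3/8
Expected count = 3/8 × 544 = 204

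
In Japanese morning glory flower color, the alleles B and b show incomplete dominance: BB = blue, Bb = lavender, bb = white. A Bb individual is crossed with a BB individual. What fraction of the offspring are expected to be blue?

Punnett square for Bb × BB:
Offspring genotypes: 2 BB, 2 Bb
Phenotype counts: 2 blue, 2 lavender
blue: 2 out of 4
Probability: 2/4 = 1/2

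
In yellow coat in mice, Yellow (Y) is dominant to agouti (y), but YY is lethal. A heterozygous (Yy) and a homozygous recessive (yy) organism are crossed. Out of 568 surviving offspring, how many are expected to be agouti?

Cross: Yy × yy
Punnett square offspring (before lethality): 2 Yy, 2 yy
No YY offspring are produced in this cross.
agouti: 2 out of 4 → fraction 1/2
Expected count = 1/2 × 568 = 284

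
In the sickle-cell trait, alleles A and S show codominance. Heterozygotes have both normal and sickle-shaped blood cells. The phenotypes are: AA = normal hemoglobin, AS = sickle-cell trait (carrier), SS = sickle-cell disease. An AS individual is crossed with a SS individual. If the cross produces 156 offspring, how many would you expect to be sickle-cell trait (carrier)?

Punnett square for AS × SS:
Offspring genotypes: 2 AS, 2 SS
Phenotype counts: 2 sickle-cell trait (carrier), 2 sickle-cell disease
sickle-cell trait (carrier): 2 out of 4 → fraction 1/2
Expected count = 1/2 × 156 = 78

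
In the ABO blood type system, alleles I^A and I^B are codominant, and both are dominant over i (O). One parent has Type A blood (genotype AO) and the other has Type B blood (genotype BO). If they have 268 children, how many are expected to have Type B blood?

Cross: AO × BO
Possible offspring genotypes: 1 AB, 1 AO, 1 BO, 1 OO
Blood type counts: 1 Type AB, 1 Type A, 1 Type B, 1 Type O
Probability of Type B: 1/4
Expected count = 1/4 × 268 = 67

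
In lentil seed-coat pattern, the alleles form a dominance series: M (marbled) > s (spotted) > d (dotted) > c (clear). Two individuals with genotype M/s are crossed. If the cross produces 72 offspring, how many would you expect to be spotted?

Cross: M/s × M/s
Allele dominance: M > s > d > c
Offspring genotypes: 1 M/M, 2 M/s, 1 s/s
Phenotype counts: 3 marbled, 1 spotted
spotted: 1 out of 4 → fraction 1/4
Expected count = 1/4 × 72 = 18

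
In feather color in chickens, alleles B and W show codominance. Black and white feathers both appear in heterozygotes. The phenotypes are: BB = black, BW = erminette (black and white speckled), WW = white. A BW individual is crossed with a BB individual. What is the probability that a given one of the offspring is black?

Punnett square for BW × BB:
Offspring genotypes: 2 BB, 2 BW
Phenotype counts: 2 black, 2 erminette (black and white speckled)
black: 2 out of 4
Probability: 2/4 = 1/2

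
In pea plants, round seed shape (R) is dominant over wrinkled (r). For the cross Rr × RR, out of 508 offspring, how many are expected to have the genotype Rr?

Punnett square for Rr × RR:
Offspring genotypes: 2 RR, 2 Rr
Total offspring: 4
Count with target: 2
Probability: 2/4 = 1/2
Expected count = 1/2 × 508 = 254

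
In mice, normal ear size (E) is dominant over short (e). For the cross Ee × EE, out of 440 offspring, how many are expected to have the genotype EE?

Punnett square for Ee × EE:
Offspring genotypes: 2 EE, 2 Ee
Total offspring: 4
Count with target: 2
Probability: 2/4 = 1/2
Expected count = 1/2 × 440 = 220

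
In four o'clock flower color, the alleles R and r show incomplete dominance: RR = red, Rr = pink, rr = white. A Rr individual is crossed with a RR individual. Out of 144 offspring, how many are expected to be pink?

Punnett square for Rr × RR:
Offspring genotypes: 2 RR, 2 Rr
Phenotype counts: 2 red, 2 pink
pink: 2 out of 4 → fraction 1/2
Expected count = 1/2 × 144 = 72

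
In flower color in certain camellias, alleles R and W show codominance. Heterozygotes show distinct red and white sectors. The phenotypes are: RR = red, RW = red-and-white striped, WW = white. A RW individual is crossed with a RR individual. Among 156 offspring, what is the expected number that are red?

Punnett square for RW × RR:
Offspring genotypes: 2 RR, 2 RW
Phenotype counts: 2 red, 2 red-and-white striped
red: 2 out of 4 → fraction 1/2
Expected count = 1/2 × 156 = 78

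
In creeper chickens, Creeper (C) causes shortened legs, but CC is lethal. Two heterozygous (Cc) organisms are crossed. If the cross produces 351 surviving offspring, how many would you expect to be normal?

Cross: Cc × Cc
Punnett square offspring (before lethality): 1 CC, 2 Cc, 1 cc
The CC genotype is lethal (embryos die); surviving offspring: 2 Cc, 1 cc
normal: 1 out of 3 → fraction 1/3
Expected count = 1/3 × 351 = 117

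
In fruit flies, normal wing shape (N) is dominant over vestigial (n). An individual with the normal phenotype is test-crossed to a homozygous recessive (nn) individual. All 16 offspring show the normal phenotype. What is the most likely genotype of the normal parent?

Test cross: ? × nn
All offspring are normal.
If the unknown parent were heterozygous (Nn), about half of 16 offspring would be vestigial; none are. The unknown parent is most likely homozygous dominant (NN).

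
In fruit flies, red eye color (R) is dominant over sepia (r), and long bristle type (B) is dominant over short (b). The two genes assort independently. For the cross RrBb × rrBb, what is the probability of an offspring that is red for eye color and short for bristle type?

Dihybrid cross RrBb × rrBb — consider each gene separately:
eye color: Rr × rr → 2 Rr, 2 rr → 2 R_ : 2 rr (out of 4)
bristle type: Bb × Bb → 1 BB, 2 Bb, 1 bb → 3 B_ : 1 bb (out of 4)
Looking for: red (R_) and short (bb)
P(red) = 2/4, P(short) = 1/4
P(both) = 2/4 × 1/4 = 2/16 = 1/8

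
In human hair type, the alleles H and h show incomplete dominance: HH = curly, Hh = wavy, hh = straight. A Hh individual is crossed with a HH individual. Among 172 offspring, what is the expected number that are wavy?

Punnett square for Hh × HH:
Offspring genotypes: 2 HH, 2 Hh
Phenotype counts: 2 curly, 2 wavy
wavy: 2 out of 4 → fraction 1/2
Expected count = 1/2 × 172 = 86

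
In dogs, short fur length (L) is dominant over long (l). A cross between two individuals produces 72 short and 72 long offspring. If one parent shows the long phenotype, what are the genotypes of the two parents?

Observed offspring: 72 short, 72 long
The observed ratio simplifies to 1:1. One parent shows long, so its genotype must be ll. A 1:1 offspring split requires the other parent to be heterozygous (Ll).
Parent genotypes: ll × Ll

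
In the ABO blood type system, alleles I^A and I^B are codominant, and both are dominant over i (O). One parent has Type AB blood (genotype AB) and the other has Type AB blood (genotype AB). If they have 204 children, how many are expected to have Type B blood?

Cross: AB × AB
Possible offspring genotypes: 1 AA, 2 AB, 1 BB
Blood type counts: 1 Type A, 2 Type AB, 1 Type B
Probability of Type B: 1/4
Expected count = 1/4 × 204 = 51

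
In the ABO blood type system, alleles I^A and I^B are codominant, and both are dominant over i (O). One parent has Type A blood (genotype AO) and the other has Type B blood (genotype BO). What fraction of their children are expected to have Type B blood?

Cross: AO × BO
Possible offspring genotypes: 1 AB, 1 AO, 1 BO, 1 OO
Blood type counts: 1 Type AB, 1 Type A, 1 Type B, 1 Type O
Probability of Type B: 1/4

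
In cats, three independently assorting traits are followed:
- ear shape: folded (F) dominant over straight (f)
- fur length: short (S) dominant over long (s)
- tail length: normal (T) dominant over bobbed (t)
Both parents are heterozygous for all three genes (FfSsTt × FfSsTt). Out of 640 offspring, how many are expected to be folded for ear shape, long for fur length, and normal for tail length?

Trihybrid cross: FfSsTt × FfSsTt
Each trait segregates independently with a 3:1 phenotypic ratio, so each gene contributes 3/4 (dominant) or 1/4 (recessive).
Target: folded (ear shape), long (fur length), normal (tail length)
Probability = product of independent per-trait probabilities
= 3/4 × 1/4 × 3/4 = 9/64
Expected count = 9/64 × 640 = 90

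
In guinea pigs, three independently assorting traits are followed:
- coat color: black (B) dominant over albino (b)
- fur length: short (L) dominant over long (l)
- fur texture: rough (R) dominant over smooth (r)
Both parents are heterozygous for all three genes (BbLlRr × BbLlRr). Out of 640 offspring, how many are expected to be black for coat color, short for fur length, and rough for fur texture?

Trihybrid cross: BbLlRr × BbLlRr
Each trait segregates independently with a 3:1 phenotypic ratio, so each gene contributes 3/4 (dominant) or 1/4 (recessive).
Target: black (coat color), short (fur length), rough (fur texture)
Probability = product of independent per-trait probabilities
= 3/4 × 3/4 × 3/4 = 27/64
Expected count = 27/64 × 640 = 270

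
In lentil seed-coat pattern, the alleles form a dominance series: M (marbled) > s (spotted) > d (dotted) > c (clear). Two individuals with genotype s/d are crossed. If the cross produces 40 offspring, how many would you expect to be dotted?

Cross: s/d × s/d
Allele dominance: M > s > d > c
Offspring genotypes: 1 s/s, 2 s/d, 1 d/d
Phenotype counts: 3 spotted, 1 dotted
dotted: 1 out of 4 → fraction 1/4
Expected count = 1/4 × 40 = 10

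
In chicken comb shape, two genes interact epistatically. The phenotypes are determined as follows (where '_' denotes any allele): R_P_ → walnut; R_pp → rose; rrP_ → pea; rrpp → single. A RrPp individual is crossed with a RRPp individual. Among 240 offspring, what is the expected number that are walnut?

Cross: RrPp × RRPp — consider each gene separately:
R gene: Rr × RR → 2 RR, 2 Rr → 4 R_ (out of 4)
P gene: Pp × Pp → 1 PP, 2 Pp, 1 pp → 3 P_ : 1 pp (out of 4)
Genotype classes (out of 4 × 4 = 16): R_P_ = 4×3 = 12; R_pp = 4×1 = 4
Apply the phenotype rules: R_P_ (12) → walnut; R_pp (4) → rose
Phenotype counts (out of 16): 12 walnut, 4 rose
walnut: 12 out of 16 → fraction 3/4
Expected count = 3/4 × 240 = 180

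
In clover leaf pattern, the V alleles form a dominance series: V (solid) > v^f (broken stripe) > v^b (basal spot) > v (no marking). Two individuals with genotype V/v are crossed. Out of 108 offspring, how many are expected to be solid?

Cross: V/v × V/v
Allele dominance: V > v^f > v^b > v
Offspring genotypes: 1 V/V, 2 V/v, 1 v/v
Phenotype counts: 3 solid, 1 unmarked
solid: 3 out of 4 → fraction 3/4
Expected count = 3/4 × 108 = 81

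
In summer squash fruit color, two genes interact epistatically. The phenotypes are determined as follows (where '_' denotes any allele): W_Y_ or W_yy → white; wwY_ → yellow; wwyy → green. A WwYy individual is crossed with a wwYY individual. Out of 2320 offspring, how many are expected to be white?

Cross: WwYy × wwYY — consider each gene separately:
W gene: Ww × ww → 2 Ww, 2 ww → 2 W_ : 2 ww (out of 4)
Y gene: Yy × YY → 2 YY, 2 Yy → 4 Y_ (out of 4)
Genotype classes (out of 4 × 4 = 16): W_Y_ = 2×4 = 8; wwY_ = 2×4 = 8
Apply the phenotype rules: W_Y_ (8) → white; wwY_ (8) → yellow
Phenotype counts (out of 16): 8 white, 8 yellow
white: 8 out of 16 → fraction 1/2
Expected count = 1/2 × 2320 = 1160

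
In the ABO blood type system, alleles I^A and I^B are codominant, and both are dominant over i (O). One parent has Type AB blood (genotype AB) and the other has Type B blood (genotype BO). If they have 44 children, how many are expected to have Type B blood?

Cross: AB × BO
Possible offspring genotypes: 1 AB, 1 AO, 1 BB, 1 BO
Blood type counts: 1 Type AB, 1 Type A, 2 Type B
Probability of Type B: 2/4 = 1/2
Expected count = 1/2 × 44 = 22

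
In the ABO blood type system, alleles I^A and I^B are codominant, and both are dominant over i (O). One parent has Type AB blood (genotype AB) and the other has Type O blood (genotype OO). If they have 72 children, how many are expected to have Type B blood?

Cross: AB × OO
Possible offspring genotypes: 2 AO, 2 BO
Blood type counts: 2 Type A, 2 Type B
Probability of Type B: 2/4 = 1/2
Expected count = 1/2 × 72 = 36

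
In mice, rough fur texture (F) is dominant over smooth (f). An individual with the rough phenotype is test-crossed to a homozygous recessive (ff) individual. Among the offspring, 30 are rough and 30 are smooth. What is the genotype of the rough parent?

Test cross: ? × ff
Offspring: 30 rough, 30 smooth — approximately 1:1.
A 1:1 ratio in a test cross indicates the unknown parent is heterozygous (Ff).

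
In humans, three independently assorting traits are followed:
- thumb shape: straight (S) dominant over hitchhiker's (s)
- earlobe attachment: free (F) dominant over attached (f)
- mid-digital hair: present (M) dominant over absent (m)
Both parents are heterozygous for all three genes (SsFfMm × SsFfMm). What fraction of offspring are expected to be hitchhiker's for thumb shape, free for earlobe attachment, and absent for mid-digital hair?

Trihybrid cross: SsFfMm × SsFfMm
Each trait segregates independently with a 3:1 phenotypic ratio, so each gene contributes 3/4 (dominant) or 1/4 (recessive).
Target: hitchhiker's (thumb shape), free (earlobe attachment), absent (mid-digital hair)
Probability = product of independent per-trait probabilities
= 1/4 × 3/4 × 1/4 = 3/64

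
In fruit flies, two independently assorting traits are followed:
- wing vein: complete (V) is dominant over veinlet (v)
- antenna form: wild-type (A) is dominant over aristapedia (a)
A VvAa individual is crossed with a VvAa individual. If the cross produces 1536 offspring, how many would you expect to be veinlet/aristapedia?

Dihybrid cross VvAa × VvAa — consider each gene separately:
wing vein: Vv × Vv → 1 VV, 2 Vv, 1 vv → 3 V_ : 1 vv (out of 4)
antenna form: Aa × Aa → 1 AA, 2 Aa, 1 aa → 3 A_ : 1 aa (out of 4)
Combine (counts out of 4 × 4 = 16): complete/wild-type (V_A_) = 3×3 = 9; complete/aristapedia (V_aa) = 3×1 = 3; veinlet/wild-type (vvA_) = 1×3 = 3; veinlet/aristapedia (vvaa) = 1×1 = 1
Phenotype counts (out of 16): 9 complete/wild-type, 3 complete/aristapedia, 3 veinlet/wild-type, 1 veinlet/aristapedia
veinlet/aristapedia: 1 out of 16 → fraction 1/16
Expected count = 1/16 × 1536 = 96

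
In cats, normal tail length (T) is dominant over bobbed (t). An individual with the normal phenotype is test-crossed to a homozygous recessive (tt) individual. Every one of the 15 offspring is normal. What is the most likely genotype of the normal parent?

Test cross: ? × tt
All offspring are normal.
If the unknown parent were heterozygous (Tt), about half of 15 offspring would be bobbed; none are. The unknown parent is most likely homozygous dominant (TT).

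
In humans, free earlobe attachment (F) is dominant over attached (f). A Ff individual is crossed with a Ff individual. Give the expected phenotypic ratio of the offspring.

Punnett square for Ff × Ff:
Offspring genotypes: 1 FF, 2 Ff, 1 ff
free: 3, attached: 1
Ratio: 3:1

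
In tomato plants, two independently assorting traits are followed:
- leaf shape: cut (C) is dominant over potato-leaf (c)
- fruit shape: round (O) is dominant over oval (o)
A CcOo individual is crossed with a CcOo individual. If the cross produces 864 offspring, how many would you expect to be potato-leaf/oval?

Dihybrid cross CcOo × CcOo — consider each gene separately:
leaf shape: Cc × Cc → 1 CC, 2 Cc, 1 cc → 3 C_ : 1 cc (out of 4)
fruit shape: Oo × Oo → 1 OO, 2 Oo, 1 oo → 3 O_ : 1 oo (out of 4)
Combine (counts out of 4 × 4 = 16): cut/round (C_O_) = 3×3 = 9; cut/oval (C_oo) = 3×1 = 3; potato-leaf/round (ccO_) = 1×3 = 3; potato-leaf/oval (ccoo) = 1×1 = 1
Phenotype counts (out of 16): 9 cut/round, 3 cut/oval, 3 potato-leaf/round, 1 potato-leaf/oval
potato-leaf/oval: 1 out of 16 → fraction 1/16
Expected count = 1/16 × 864 = 54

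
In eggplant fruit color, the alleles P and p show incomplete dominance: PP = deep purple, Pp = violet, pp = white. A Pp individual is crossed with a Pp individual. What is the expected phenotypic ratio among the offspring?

Punnett square for Pp × Pp:
Offspring genotypes: 1 PP, 2 Pp, 1 pp
Phenotype counts: 1 deep purple, 2 violet, 1 white
Ratio: 1 deep purple : 2 violet : 1 white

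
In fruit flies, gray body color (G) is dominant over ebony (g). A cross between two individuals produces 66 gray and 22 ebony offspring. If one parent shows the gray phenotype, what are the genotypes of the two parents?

Observed offspring: 66 gray, 22 ebony
The observed ratio simplifies to 3:1. Ebony (gg) offspring appear, so each parent must contribute one g allele. The parent stated to show gray carries G, so it is Gg. The other parent is then either Gg or gg: Gg × gg would give a 1:1 split, whereas Gg × Gg gives 3:1 — matching the data. So both parents are heterozygous (Gg × Gg).
Parent genotypes: Gg × Gg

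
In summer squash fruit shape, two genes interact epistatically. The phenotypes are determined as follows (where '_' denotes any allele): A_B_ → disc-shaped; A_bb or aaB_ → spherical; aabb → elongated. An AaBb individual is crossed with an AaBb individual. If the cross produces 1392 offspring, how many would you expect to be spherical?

Cross: AaBb × AaBb — consider each gene separately:
A gene: Aa × Aa → 1 AA, 2 Aa, 1 aa → 3 A_ : 1 aa (out of 4)
B gene: Bb × Bb → 1 BB, 2 Bb, 1 bb → 3 B_ : 1 bb (out of 4)
Genotype classes (out of 4 × 4 = 16): A_B_ = 3×3 = 9; A_bb = 3×1 = 3; aaB_ = 1×3 = 3; aabb = 1×1 = 1
Apply the phenotype rules: A_B_ (9) → disc-shaped; A_bb (3) + aaB_ (3) → spherical; aabb (1) → elongated
Phenotype counts (out of 16): 9 disc-shaped, 6 spherical, 1 elongated
spherical: 6 out of 16 → fraction 3/8
Expected count = 3/8 × 1392 = 522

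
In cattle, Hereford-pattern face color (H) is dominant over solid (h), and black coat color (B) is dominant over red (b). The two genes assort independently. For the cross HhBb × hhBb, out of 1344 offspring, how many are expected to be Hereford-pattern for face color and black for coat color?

Dihybrid cross HhBb × hhBb — consider each gene separately:
face color: Hh × hh → 2 Hh, 2 hh → 2 H_ : 2 hh (out of 4)
coat color: Bb × Bb → 1 BB, 2 Bb, 1 bb → 3 B_ : 1 bb (out of 4)
Looking for: Hereford-pattern (H_) and black (B_)
P(Hereford-pattern) = 2/4, P(black) = 3/4
P(both) = 2/4 × 3/4 = 6/16 = 3/8
Expected count = 3/8 × 1344 = 504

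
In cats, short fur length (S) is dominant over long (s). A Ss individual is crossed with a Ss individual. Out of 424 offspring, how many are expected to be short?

Punnett square for Ss × Ss:
Offspring genotypes: 1 SS, 2 Ss, 1 ss
short: 3, long: 1
short: 3 out of 4 → fraction 3/4
Expected count = 3/4 × 424 = 318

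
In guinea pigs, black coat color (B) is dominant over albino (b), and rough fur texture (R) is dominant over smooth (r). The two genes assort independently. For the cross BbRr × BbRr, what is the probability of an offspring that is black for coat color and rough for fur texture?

Dihybrid cross BbRr × BbRr — consider each gene separately:
coat color: Bb × Bb → 1 BB, 2 Bb, 1 bb → 3 B_ : 1 bb (out of 4)
fur texture: Rr × Rr → 1 RR, 2 Rr, 1 rr → 3 R_ : 1 rr (out of 4)
Looking for: black (B_) and rough (R_)
P(black) = 3/4, P(rough) = 3/4
P(both) = 3/4 × 3/4 = 9/16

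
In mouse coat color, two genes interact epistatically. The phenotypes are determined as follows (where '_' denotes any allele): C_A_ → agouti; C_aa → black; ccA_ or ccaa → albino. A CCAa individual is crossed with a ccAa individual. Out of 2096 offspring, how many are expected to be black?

Cross: CCAa × ccAa — consider each gene separately:
C gene: CC × cc → 4 Cc → 4 C_ (out of 4)
A gene: Aa × Aa → 1 AA, 2 Aa, 1 aa → 3 A_ : 1 aa (out of 4)
Genotype classes (out of 4 × 4 = 16): C_A_ = 4×3 = 12; C_aa = 4×1 = 4
Apply the phenotype rules: C_A_ (12) → agouti; C_aa (4) → black
Phenotype counts (out of 16): 12 agouti, 4 black
black: 4 out of 16 → fraction 1/4
Expected count = 1/4 × 2096 = 524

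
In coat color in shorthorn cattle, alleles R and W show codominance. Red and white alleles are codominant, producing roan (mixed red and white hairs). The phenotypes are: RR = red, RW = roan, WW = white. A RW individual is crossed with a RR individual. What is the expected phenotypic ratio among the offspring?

Punnett square for RW × RR:
Offspring genotypes: 2 RR, 2 RW
Phenotype counts: 2 red, 2 roan
Ratio: 1 red : 1 roan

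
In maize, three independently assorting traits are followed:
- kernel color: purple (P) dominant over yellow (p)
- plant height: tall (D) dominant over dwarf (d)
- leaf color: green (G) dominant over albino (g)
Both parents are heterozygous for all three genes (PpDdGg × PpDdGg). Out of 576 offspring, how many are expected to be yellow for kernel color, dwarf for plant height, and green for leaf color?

Trihybrid cross: PpDdGg × PpDdGg
Each trait segregates independently with a 3:1 phenotypic ratio, so each gene contributes 3/4 (dominant) or 1/4 (recessive).
Target: yellow (kernel color), dwarf (plant height), green (leaf color)
Probability = product of independent per-trait probabilities
= 1/4 × 1/4 × 3/4 = 3/64
Expected count = 3/64 × 576 = 27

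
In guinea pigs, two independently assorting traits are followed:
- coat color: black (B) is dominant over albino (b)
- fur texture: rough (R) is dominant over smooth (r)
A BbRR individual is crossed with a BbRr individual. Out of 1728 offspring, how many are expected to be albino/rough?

Dihybrid cross BbRR × BbRr — consider each gene separately:
coat color: Bb × Bb → 1 BB, 2 Bb, 1 bb → 3 B_ : 1 bb (out of 4)
fur texture: RR × Rr → 2 RR, 2 Rr → 4 R_ (out of 4)
Combine (counts out of 4 × 4 = 16): black/rough (B_R_) = 3×4 = 12; albino/rough (bbR_) = 1×4 = 4
Phenotype counts (out of 16): 12 black/rough, 4 albino/rough
albino/rough: 4 out of 16 → fraction 1/4
Expected count = 1/4 × 1728 = 432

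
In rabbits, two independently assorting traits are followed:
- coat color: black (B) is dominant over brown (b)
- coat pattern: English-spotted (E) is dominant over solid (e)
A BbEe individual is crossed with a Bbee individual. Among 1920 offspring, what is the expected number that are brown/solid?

Dihybrid cross BbEe × Bbee — consider each gene separately:
coat color: Bb × Bb → 1 BB, 2 Bb, 1 bb → 3 B_ : 1 bb (out of 4)
coat pattern: Ee × ee → 2 Ee, 2 ee → 2 E_ : 2 ee (out of 4)
Combine (counts out of 4 × 4 = 16): black/English-spotted (B_E_) = 3×2 = 6; black/solid (B_ee) = 3×2 = 6; brown/English-spotted (bbE_) = 1×2 = 2; brown/solid (bbee) = 1×2 = 2
Phenotype counts (out of 16): 6 black/English-spotted, 6 black/solid, 2 brown/English-spotted, 2 brown/solid
brown/solid: 2 out of 16 → fraction 1/8
Expected count = 1/8 × 1920 = 240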